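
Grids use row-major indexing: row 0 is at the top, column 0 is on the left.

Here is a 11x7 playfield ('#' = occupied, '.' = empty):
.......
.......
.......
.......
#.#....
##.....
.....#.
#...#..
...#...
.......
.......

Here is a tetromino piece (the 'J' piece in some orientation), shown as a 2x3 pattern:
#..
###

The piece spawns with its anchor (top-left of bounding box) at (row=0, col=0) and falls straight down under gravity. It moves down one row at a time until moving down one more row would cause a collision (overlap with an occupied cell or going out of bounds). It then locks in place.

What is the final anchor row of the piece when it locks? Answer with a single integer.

Spawn at (row=0, col=0). Try each row:
  row 0: fits
  row 1: fits
  row 2: fits
  row 3: blocked -> lock at row 2

Answer: 2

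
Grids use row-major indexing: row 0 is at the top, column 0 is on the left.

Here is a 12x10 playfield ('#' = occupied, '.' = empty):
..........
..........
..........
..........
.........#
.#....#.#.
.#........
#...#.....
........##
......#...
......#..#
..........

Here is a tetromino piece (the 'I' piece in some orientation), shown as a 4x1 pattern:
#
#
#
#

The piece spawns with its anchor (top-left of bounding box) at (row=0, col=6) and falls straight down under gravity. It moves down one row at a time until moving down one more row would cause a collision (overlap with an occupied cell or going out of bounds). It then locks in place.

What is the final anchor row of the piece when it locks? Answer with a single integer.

Spawn at (row=0, col=6). Try each row:
  row 0: fits
  row 1: fits
  row 2: blocked -> lock at row 1

Answer: 1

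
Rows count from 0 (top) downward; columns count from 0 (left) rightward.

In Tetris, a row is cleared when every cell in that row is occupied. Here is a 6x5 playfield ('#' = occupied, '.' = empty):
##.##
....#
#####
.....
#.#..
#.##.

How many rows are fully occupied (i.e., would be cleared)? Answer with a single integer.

Answer: 1

Derivation:
Check each row:
  row 0: 1 empty cell -> not full
  row 1: 4 empty cells -> not full
  row 2: 0 empty cells -> FULL (clear)
  row 3: 5 empty cells -> not full
  row 4: 3 empty cells -> not full
  row 5: 2 empty cells -> not full
Total rows cleared: 1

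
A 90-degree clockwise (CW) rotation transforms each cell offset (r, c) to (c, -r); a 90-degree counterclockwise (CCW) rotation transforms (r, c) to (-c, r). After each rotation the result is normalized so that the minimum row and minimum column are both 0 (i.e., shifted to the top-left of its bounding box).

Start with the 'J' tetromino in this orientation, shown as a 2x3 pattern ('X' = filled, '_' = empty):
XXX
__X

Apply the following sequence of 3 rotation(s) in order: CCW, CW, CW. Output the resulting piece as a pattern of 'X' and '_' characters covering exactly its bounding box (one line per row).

Start:
XXX
__X
After rotation 1 (CCW):
XX
X_
X_
After rotation 2 (CW):
XXX
__X
After rotation 3 (CW):
_X
_X
XX

Answer: _X
_X
XX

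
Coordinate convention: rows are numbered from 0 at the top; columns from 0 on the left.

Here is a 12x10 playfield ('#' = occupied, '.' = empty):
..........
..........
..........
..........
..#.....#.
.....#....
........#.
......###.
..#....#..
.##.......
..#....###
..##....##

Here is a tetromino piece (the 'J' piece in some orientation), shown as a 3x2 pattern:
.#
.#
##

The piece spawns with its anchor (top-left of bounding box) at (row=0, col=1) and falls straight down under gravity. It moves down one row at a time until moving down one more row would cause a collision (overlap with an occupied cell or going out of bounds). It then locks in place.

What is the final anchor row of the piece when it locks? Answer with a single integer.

Spawn at (row=0, col=1). Try each row:
  row 0: fits
  row 1: fits
  row 2: blocked -> lock at row 1

Answer: 1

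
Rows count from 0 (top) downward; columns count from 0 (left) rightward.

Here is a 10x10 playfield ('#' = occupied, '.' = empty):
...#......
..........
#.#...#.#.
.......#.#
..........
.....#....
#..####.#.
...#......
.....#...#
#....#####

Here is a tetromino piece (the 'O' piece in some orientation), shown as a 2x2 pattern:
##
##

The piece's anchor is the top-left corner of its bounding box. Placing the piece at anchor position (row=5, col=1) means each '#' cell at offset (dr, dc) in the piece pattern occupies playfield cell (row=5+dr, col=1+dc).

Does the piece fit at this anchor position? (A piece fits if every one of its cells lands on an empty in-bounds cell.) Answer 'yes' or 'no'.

Answer: yes

Derivation:
Check each piece cell at anchor (5, 1):
  offset (0,0) -> (5,1): empty -> OK
  offset (0,1) -> (5,2): empty -> OK
  offset (1,0) -> (6,1): empty -> OK
  offset (1,1) -> (6,2): empty -> OK
All cells valid: yes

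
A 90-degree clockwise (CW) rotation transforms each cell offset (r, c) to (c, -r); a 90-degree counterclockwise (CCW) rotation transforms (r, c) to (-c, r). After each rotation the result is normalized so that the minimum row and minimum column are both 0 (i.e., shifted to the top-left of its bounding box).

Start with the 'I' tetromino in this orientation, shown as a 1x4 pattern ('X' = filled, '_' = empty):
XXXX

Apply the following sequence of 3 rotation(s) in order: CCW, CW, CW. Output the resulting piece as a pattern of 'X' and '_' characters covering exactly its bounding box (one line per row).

Answer: X
X
X
X

Derivation:
Start:
XXXX
After rotation 1 (CCW):
X
X
X
X
After rotation 2 (CW):
XXXX
After rotation 3 (CW):
X
X
X
X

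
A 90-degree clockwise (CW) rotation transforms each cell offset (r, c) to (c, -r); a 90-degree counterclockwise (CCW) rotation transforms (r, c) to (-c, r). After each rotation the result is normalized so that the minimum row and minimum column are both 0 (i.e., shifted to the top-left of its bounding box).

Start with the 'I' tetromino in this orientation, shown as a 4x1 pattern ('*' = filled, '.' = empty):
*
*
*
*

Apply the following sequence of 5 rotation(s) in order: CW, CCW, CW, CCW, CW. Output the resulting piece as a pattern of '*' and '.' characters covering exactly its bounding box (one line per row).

Start:
*
*
*
*
After rotation 1 (CW):
****
After rotation 2 (CCW):
*
*
*
*
After rotation 3 (CW):
****
After rotation 4 (CCW):
*
*
*
*
After rotation 5 (CW):
****

Answer: ****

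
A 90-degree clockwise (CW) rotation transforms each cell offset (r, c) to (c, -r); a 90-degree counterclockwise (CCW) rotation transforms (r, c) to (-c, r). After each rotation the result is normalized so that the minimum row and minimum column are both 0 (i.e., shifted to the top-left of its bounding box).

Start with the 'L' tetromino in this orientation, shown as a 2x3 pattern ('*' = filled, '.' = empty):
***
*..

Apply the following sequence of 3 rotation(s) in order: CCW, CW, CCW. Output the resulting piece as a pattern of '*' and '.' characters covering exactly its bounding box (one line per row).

Start:
***
*..
After rotation 1 (CCW):
*.
*.
**
After rotation 2 (CW):
***
*..
After rotation 3 (CCW):
*.
*.
**

Answer: *.
*.
**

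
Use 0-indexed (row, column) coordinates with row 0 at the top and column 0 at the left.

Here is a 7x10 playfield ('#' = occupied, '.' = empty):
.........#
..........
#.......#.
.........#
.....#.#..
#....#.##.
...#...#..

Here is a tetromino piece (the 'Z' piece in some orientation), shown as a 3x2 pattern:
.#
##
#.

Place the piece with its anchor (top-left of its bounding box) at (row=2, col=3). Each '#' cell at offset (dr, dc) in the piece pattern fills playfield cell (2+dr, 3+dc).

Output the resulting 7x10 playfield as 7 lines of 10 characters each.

Fill (2+0,3+1) = (2,4)
Fill (2+1,3+0) = (3,3)
Fill (2+1,3+1) = (3,4)
Fill (2+2,3+0) = (4,3)

Answer: .........#
..........
#...#...#.
...##....#
...#.#.#..
#....#.##.
...#...#..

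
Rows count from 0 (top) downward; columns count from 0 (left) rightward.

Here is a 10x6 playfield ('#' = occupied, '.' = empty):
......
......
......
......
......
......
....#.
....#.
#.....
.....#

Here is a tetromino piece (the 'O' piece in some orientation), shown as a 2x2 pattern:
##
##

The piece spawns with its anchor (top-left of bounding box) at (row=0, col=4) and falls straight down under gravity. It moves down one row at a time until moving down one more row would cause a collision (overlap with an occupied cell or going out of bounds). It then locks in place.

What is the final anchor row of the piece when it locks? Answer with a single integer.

Answer: 4

Derivation:
Spawn at (row=0, col=4). Try each row:
  row 0: fits
  row 1: fits
  row 2: fits
  row 3: fits
  row 4: fits
  row 5: blocked -> lock at row 4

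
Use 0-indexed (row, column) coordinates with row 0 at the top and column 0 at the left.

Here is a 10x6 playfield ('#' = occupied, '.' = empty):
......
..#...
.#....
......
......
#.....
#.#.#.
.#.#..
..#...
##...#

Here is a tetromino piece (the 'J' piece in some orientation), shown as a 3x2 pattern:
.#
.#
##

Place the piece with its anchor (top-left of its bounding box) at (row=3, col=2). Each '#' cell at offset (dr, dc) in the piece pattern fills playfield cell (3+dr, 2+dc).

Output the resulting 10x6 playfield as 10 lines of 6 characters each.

Answer: ......
..#...
.#....
...#..
...#..
#.##..
#.#.#.
.#.#..
..#...
##...#

Derivation:
Fill (3+0,2+1) = (3,3)
Fill (3+1,2+1) = (4,3)
Fill (3+2,2+0) = (5,2)
Fill (3+2,2+1) = (5,3)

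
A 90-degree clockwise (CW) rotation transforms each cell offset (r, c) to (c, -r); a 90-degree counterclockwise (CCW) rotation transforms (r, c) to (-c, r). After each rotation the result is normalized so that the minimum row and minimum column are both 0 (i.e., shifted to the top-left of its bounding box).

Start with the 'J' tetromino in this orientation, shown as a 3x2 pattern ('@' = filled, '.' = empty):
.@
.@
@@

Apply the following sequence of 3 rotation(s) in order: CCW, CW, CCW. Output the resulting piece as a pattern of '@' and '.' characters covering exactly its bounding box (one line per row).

Answer: @@@
..@

Derivation:
Start:
.@
.@
@@
After rotation 1 (CCW):
@@@
..@
After rotation 2 (CW):
.@
.@
@@
After rotation 3 (CCW):
@@@
..@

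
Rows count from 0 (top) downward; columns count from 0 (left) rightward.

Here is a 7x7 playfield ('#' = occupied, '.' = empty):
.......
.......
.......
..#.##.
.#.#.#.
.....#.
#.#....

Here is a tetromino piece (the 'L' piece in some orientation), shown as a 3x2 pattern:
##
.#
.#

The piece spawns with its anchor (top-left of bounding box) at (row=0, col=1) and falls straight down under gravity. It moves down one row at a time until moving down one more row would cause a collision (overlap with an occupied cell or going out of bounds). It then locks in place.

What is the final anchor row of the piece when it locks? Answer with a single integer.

Spawn at (row=0, col=1). Try each row:
  row 0: fits
  row 1: blocked -> lock at row 0

Answer: 0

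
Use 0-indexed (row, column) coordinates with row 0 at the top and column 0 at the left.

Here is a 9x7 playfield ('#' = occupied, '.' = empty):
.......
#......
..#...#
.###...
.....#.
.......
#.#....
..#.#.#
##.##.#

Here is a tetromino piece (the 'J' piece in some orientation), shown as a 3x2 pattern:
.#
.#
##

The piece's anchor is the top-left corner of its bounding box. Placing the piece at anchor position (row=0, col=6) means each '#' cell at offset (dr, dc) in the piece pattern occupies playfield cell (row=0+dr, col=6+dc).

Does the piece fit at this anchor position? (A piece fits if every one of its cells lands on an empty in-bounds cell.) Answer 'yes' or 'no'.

Check each piece cell at anchor (0, 6):
  offset (0,1) -> (0,7): out of bounds -> FAIL
  offset (1,1) -> (1,7): out of bounds -> FAIL
  offset (2,0) -> (2,6): occupied ('#') -> FAIL
  offset (2,1) -> (2,7): out of bounds -> FAIL
All cells valid: no

Answer: no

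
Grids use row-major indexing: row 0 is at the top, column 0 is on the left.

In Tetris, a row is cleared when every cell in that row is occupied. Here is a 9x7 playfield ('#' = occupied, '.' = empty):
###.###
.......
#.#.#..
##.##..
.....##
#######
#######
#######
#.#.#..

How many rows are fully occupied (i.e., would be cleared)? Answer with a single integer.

Check each row:
  row 0: 1 empty cell -> not full
  row 1: 7 empty cells -> not full
  row 2: 4 empty cells -> not full
  row 3: 3 empty cells -> not full
  row 4: 5 empty cells -> not full
  row 5: 0 empty cells -> FULL (clear)
  row 6: 0 empty cells -> FULL (clear)
  row 7: 0 empty cells -> FULL (clear)
  row 8: 4 empty cells -> not full
Total rows cleared: 3

Answer: 3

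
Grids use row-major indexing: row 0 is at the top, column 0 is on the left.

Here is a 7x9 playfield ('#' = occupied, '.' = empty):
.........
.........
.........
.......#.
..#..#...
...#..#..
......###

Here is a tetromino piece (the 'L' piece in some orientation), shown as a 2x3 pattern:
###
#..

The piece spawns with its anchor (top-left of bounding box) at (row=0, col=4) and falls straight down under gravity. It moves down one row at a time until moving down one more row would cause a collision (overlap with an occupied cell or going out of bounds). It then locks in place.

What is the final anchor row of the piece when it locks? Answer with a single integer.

Spawn at (row=0, col=4). Try each row:
  row 0: fits
  row 1: fits
  row 2: fits
  row 3: fits
  row 4: blocked -> lock at row 3

Answer: 3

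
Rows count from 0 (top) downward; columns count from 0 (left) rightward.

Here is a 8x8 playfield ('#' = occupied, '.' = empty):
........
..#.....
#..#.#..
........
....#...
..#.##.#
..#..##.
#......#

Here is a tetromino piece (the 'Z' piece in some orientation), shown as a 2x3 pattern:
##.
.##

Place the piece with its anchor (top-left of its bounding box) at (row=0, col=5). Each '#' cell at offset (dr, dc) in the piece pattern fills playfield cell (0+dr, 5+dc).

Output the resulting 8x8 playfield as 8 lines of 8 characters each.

Answer: .....##.
..#...##
#..#.#..
........
....#...
..#.##.#
..#..##.
#......#

Derivation:
Fill (0+0,5+0) = (0,5)
Fill (0+0,5+1) = (0,6)
Fill (0+1,5+1) = (1,6)
Fill (0+1,5+2) = (1,7)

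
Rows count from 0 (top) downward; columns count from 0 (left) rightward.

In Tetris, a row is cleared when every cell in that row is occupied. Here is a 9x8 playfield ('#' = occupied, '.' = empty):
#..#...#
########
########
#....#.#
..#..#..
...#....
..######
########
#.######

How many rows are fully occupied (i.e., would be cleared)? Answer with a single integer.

Answer: 3

Derivation:
Check each row:
  row 0: 5 empty cells -> not full
  row 1: 0 empty cells -> FULL (clear)
  row 2: 0 empty cells -> FULL (clear)
  row 3: 5 empty cells -> not full
  row 4: 6 empty cells -> not full
  row 5: 7 empty cells -> not full
  row 6: 2 empty cells -> not full
  row 7: 0 empty cells -> FULL (clear)
  row 8: 1 empty cell -> not full
Total rows cleared: 3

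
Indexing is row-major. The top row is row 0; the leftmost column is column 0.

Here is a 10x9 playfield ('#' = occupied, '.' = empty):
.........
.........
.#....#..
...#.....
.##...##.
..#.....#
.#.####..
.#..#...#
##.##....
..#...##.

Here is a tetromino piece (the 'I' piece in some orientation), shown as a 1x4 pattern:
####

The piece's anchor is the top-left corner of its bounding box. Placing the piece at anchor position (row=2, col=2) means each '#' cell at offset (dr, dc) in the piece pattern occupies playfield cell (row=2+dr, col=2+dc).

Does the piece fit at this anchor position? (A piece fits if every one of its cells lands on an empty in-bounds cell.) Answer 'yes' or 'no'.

Answer: yes

Derivation:
Check each piece cell at anchor (2, 2):
  offset (0,0) -> (2,2): empty -> OK
  offset (0,1) -> (2,3): empty -> OK
  offset (0,2) -> (2,4): empty -> OK
  offset (0,3) -> (2,5): empty -> OK
All cells valid: yes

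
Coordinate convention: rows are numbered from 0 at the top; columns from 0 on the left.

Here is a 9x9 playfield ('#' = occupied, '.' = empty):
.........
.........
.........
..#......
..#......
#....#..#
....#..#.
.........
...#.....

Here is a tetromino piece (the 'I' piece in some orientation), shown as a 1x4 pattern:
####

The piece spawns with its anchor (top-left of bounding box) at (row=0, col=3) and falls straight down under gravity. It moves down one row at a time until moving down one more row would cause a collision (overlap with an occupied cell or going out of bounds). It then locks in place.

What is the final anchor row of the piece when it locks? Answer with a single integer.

Answer: 4

Derivation:
Spawn at (row=0, col=3). Try each row:
  row 0: fits
  row 1: fits
  row 2: fits
  row 3: fits
  row 4: fits
  row 5: blocked -> lock at row 4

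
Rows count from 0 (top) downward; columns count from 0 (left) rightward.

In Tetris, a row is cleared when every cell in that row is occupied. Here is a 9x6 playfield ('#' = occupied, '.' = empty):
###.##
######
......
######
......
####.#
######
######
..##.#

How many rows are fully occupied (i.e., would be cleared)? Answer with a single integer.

Answer: 4

Derivation:
Check each row:
  row 0: 1 empty cell -> not full
  row 1: 0 empty cells -> FULL (clear)
  row 2: 6 empty cells -> not full
  row 3: 0 empty cells -> FULL (clear)
  row 4: 6 empty cells -> not full
  row 5: 1 empty cell -> not full
  row 6: 0 empty cells -> FULL (clear)
  row 7: 0 empty cells -> FULL (clear)
  row 8: 3 empty cells -> not full
Total rows cleared: 4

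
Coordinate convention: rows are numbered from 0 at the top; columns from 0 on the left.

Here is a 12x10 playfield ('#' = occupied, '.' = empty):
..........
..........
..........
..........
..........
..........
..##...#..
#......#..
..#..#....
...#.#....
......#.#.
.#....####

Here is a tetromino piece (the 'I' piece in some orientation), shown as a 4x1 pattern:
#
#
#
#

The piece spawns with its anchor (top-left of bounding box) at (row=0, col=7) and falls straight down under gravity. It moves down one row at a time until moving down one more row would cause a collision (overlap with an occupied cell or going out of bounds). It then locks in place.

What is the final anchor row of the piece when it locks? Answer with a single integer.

Answer: 2

Derivation:
Spawn at (row=0, col=7). Try each row:
  row 0: fits
  row 1: fits
  row 2: fits
  row 3: blocked -> lock at row 2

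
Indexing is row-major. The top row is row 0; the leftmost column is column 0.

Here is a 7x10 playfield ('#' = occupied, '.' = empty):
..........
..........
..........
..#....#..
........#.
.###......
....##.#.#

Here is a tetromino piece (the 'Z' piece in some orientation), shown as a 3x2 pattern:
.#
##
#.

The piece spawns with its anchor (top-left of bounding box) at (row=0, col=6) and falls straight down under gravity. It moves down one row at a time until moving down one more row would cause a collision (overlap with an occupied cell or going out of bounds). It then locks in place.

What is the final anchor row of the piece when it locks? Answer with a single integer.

Answer: 1

Derivation:
Spawn at (row=0, col=6). Try each row:
  row 0: fits
  row 1: fits
  row 2: blocked -> lock at row 1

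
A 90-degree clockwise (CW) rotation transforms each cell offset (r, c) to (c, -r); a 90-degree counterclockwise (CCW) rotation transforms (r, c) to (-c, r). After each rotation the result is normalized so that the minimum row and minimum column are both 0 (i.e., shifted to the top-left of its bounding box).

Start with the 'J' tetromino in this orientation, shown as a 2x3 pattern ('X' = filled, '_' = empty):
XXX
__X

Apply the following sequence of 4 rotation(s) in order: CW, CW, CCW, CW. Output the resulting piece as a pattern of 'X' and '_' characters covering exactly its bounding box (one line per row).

Start:
XXX
__X
After rotation 1 (CW):
_X
_X
XX
After rotation 2 (CW):
X__
XXX
After rotation 3 (CCW):
_X
_X
XX
After rotation 4 (CW):
X__
XXX

Answer: X__
XXX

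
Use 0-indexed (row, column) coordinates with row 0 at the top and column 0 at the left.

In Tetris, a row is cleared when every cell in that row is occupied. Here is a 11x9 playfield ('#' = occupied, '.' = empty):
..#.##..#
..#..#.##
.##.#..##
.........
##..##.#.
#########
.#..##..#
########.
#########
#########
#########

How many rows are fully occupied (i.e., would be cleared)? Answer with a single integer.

Check each row:
  row 0: 5 empty cells -> not full
  row 1: 5 empty cells -> not full
  row 2: 4 empty cells -> not full
  row 3: 9 empty cells -> not full
  row 4: 4 empty cells -> not full
  row 5: 0 empty cells -> FULL (clear)
  row 6: 5 empty cells -> not full
  row 7: 1 empty cell -> not full
  row 8: 0 empty cells -> FULL (clear)
  row 9: 0 empty cells -> FULL (clear)
  row 10: 0 empty cells -> FULL (clear)
Total rows cleared: 4

Answer: 4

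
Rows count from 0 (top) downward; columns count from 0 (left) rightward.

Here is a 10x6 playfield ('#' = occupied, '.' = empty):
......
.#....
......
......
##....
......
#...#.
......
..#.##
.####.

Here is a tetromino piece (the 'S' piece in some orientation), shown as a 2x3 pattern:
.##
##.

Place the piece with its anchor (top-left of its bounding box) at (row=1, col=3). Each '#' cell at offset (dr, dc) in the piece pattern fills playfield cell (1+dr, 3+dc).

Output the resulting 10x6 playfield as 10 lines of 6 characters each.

Fill (1+0,3+1) = (1,4)
Fill (1+0,3+2) = (1,5)
Fill (1+1,3+0) = (2,3)
Fill (1+1,3+1) = (2,4)

Answer: ......
.#..##
...##.
......
##....
......
#...#.
......
..#.##
.####.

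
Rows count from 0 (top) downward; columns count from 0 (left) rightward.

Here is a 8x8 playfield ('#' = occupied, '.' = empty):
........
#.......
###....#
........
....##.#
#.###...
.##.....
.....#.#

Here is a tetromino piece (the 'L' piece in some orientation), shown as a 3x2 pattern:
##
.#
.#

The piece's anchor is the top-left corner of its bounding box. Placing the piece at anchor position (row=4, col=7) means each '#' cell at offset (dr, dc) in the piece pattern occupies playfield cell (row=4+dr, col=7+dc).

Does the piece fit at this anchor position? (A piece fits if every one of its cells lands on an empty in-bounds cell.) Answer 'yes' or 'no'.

Check each piece cell at anchor (4, 7):
  offset (0,0) -> (4,7): occupied ('#') -> FAIL
  offset (0,1) -> (4,8): out of bounds -> FAIL
  offset (1,1) -> (5,8): out of bounds -> FAIL
  offset (2,1) -> (6,8): out of bounds -> FAIL
All cells valid: no

Answer: no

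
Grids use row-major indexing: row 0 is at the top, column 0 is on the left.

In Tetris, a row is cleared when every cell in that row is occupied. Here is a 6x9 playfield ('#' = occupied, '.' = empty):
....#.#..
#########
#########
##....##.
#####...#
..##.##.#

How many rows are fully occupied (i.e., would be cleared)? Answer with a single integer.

Check each row:
  row 0: 7 empty cells -> not full
  row 1: 0 empty cells -> FULL (clear)
  row 2: 0 empty cells -> FULL (clear)
  row 3: 5 empty cells -> not full
  row 4: 3 empty cells -> not full
  row 5: 4 empty cells -> not full
Total rows cleared: 2

Answer: 2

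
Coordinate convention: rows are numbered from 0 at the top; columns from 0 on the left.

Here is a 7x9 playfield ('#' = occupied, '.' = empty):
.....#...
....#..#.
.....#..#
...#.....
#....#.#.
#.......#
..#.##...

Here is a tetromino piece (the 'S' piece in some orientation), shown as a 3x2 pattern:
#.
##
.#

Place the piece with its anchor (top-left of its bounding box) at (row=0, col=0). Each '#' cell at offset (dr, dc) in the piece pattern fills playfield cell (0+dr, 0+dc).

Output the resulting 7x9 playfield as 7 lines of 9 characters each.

Answer: #....#...
##..#..#.
.#...#..#
...#.....
#....#.#.
#.......#
..#.##...

Derivation:
Fill (0+0,0+0) = (0,0)
Fill (0+1,0+0) = (1,0)
Fill (0+1,0+1) = (1,1)
Fill (0+2,0+1) = (2,1)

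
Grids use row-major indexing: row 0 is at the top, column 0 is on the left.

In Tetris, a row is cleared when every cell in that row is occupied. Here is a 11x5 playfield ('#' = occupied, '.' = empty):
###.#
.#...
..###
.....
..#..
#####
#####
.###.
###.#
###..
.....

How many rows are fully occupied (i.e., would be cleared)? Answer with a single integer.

Check each row:
  row 0: 1 empty cell -> not full
  row 1: 4 empty cells -> not full
  row 2: 2 empty cells -> not full
  row 3: 5 empty cells -> not full
  row 4: 4 empty cells -> not full
  row 5: 0 empty cells -> FULL (clear)
  row 6: 0 empty cells -> FULL (clear)
  row 7: 2 empty cells -> not full
  row 8: 1 empty cell -> not full
  row 9: 2 empty cells -> not full
  row 10: 5 empty cells -> not full
Total rows cleared: 2

Answer: 2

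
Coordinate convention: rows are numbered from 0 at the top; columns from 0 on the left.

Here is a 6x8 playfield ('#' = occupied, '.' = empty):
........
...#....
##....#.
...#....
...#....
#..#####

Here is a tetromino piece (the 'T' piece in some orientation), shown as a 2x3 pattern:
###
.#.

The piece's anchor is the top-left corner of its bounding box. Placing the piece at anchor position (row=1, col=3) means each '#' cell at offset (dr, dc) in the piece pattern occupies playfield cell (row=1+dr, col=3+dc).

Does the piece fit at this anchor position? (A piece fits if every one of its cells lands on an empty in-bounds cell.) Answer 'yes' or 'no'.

Check each piece cell at anchor (1, 3):
  offset (0,0) -> (1,3): occupied ('#') -> FAIL
  offset (0,1) -> (1,4): empty -> OK
  offset (0,2) -> (1,5): empty -> OK
  offset (1,1) -> (2,4): empty -> OK
All cells valid: no

Answer: no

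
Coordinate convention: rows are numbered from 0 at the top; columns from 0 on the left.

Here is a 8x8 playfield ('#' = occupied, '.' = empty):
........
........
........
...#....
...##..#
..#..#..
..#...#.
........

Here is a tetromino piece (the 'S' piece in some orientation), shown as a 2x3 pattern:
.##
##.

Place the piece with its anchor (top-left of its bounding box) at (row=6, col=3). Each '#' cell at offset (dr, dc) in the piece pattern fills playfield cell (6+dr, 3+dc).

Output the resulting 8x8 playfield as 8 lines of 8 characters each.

Answer: ........
........
........
...#....
...##..#
..#..#..
..#.###.
...##...

Derivation:
Fill (6+0,3+1) = (6,4)
Fill (6+0,3+2) = (6,5)
Fill (6+1,3+0) = (7,3)
Fill (6+1,3+1) = (7,4)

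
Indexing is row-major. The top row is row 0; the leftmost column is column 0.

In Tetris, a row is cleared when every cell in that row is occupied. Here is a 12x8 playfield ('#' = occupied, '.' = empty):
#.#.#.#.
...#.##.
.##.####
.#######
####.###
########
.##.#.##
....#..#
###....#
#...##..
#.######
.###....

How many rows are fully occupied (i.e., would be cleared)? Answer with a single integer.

Check each row:
  row 0: 4 empty cells -> not full
  row 1: 5 empty cells -> not full
  row 2: 2 empty cells -> not full
  row 3: 1 empty cell -> not full
  row 4: 1 empty cell -> not full
  row 5: 0 empty cells -> FULL (clear)
  row 6: 3 empty cells -> not full
  row 7: 6 empty cells -> not full
  row 8: 4 empty cells -> not full
  row 9: 5 empty cells -> not full
  row 10: 1 empty cell -> not full
  row 11: 5 empty cells -> not full
Total rows cleared: 1

Answer: 1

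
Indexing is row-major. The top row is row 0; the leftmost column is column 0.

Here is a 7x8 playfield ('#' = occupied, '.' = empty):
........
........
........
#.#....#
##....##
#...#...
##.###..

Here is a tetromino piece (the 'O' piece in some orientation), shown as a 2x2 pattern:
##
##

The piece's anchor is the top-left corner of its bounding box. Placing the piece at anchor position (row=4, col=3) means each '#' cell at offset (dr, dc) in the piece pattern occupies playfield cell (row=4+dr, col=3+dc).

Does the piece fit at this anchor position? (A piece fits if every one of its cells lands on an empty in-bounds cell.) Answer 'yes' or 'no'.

Answer: no

Derivation:
Check each piece cell at anchor (4, 3):
  offset (0,0) -> (4,3): empty -> OK
  offset (0,1) -> (4,4): empty -> OK
  offset (1,0) -> (5,3): empty -> OK
  offset (1,1) -> (5,4): occupied ('#') -> FAIL
All cells valid: no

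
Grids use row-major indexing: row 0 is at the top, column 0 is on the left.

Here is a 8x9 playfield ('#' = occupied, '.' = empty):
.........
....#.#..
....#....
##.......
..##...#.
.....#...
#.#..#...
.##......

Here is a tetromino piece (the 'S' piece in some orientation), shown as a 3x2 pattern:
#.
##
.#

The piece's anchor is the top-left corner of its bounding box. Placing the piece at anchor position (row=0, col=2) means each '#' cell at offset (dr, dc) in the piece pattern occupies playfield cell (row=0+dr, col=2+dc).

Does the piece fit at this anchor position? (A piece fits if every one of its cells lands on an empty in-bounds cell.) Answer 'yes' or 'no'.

Check each piece cell at anchor (0, 2):
  offset (0,0) -> (0,2): empty -> OK
  offset (1,0) -> (1,2): empty -> OK
  offset (1,1) -> (1,3): empty -> OK
  offset (2,1) -> (2,3): empty -> OK
All cells valid: yes

Answer: yes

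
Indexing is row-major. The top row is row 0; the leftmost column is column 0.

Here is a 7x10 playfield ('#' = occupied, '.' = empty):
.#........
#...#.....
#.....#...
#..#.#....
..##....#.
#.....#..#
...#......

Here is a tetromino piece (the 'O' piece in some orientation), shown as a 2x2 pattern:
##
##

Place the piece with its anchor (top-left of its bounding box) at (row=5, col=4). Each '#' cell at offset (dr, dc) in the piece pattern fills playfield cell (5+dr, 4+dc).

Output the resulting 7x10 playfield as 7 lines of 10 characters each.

Answer: .#........
#...#.....
#.....#...
#..#.#....
..##....#.
#...###..#
...###....

Derivation:
Fill (5+0,4+0) = (5,4)
Fill (5+0,4+1) = (5,5)
Fill (5+1,4+0) = (6,4)
Fill (5+1,4+1) = (6,5)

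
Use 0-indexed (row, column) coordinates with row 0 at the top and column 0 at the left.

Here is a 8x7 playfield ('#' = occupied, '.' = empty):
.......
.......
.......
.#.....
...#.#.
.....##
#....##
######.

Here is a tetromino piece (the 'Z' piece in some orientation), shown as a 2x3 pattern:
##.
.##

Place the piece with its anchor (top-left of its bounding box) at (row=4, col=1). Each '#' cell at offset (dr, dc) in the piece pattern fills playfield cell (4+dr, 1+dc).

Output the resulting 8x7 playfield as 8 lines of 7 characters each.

Fill (4+0,1+0) = (4,1)
Fill (4+0,1+1) = (4,2)
Fill (4+1,1+1) = (5,2)
Fill (4+1,1+2) = (5,3)

Answer: .......
.......
.......
.#.....
.###.#.
..##.##
#....##
######.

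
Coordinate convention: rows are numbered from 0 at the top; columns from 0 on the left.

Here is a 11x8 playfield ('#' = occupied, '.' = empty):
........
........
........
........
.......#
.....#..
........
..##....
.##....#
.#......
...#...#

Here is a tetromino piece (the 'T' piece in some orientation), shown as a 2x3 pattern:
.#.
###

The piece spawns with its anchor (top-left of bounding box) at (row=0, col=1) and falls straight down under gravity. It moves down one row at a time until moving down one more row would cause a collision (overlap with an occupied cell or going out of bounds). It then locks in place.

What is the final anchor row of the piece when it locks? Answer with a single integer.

Answer: 5

Derivation:
Spawn at (row=0, col=1). Try each row:
  row 0: fits
  row 1: fits
  row 2: fits
  row 3: fits
  row 4: fits
  row 5: fits
  row 6: blocked -> lock at row 5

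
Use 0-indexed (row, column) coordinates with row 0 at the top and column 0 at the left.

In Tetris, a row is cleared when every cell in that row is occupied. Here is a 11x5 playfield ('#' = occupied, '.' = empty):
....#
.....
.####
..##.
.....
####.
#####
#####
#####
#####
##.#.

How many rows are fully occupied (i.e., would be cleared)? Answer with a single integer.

Answer: 4

Derivation:
Check each row:
  row 0: 4 empty cells -> not full
  row 1: 5 empty cells -> not full
  row 2: 1 empty cell -> not full
  row 3: 3 empty cells -> not full
  row 4: 5 empty cells -> not full
  row 5: 1 empty cell -> not full
  row 6: 0 empty cells -> FULL (clear)
  row 7: 0 empty cells -> FULL (clear)
  row 8: 0 empty cells -> FULL (clear)
  row 9: 0 empty cells -> FULL (clear)
  row 10: 2 empty cells -> not full
Total rows cleared: 4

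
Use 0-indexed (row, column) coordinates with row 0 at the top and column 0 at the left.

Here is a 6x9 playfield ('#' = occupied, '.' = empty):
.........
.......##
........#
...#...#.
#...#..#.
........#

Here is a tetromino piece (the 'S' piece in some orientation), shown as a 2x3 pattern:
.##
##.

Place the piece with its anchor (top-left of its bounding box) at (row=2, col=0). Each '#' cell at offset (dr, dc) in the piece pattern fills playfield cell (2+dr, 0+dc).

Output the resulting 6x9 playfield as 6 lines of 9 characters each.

Answer: .........
.......##
.##.....#
##.#...#.
#...#..#.
........#

Derivation:
Fill (2+0,0+1) = (2,1)
Fill (2+0,0+2) = (2,2)
Fill (2+1,0+0) = (3,0)
Fill (2+1,0+1) = (3,1)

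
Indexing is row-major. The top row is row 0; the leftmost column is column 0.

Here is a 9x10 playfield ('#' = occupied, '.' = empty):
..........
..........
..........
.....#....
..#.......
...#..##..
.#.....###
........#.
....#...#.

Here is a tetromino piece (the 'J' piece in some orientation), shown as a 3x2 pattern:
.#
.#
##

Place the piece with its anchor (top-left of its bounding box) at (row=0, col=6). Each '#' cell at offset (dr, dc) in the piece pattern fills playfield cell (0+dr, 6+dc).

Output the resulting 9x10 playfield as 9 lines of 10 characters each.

Fill (0+0,6+1) = (0,7)
Fill (0+1,6+1) = (1,7)
Fill (0+2,6+0) = (2,6)
Fill (0+2,6+1) = (2,7)

Answer: .......#..
.......#..
......##..
.....#....
..#.......
...#..##..
.#.....###
........#.
....#...#.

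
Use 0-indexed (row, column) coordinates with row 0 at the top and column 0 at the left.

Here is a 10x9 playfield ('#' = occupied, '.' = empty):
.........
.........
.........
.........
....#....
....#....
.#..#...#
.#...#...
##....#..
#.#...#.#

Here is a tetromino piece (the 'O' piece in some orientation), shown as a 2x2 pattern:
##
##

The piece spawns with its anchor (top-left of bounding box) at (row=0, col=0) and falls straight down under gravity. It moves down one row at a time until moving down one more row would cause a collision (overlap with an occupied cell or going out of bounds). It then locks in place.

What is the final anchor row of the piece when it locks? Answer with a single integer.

Spawn at (row=0, col=0). Try each row:
  row 0: fits
  row 1: fits
  row 2: fits
  row 3: fits
  row 4: fits
  row 5: blocked -> lock at row 4

Answer: 4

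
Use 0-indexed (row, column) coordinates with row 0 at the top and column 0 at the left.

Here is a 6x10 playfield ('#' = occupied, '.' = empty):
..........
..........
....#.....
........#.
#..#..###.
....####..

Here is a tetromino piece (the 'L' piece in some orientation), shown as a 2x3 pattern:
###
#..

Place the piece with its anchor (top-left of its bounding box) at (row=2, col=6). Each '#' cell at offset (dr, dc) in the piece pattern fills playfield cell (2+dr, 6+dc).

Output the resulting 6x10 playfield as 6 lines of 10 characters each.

Answer: ..........
..........
....#.###.
......#.#.
#..#..###.
....####..

Derivation:
Fill (2+0,6+0) = (2,6)
Fill (2+0,6+1) = (2,7)
Fill (2+0,6+2) = (2,8)
Fill (2+1,6+0) = (3,6)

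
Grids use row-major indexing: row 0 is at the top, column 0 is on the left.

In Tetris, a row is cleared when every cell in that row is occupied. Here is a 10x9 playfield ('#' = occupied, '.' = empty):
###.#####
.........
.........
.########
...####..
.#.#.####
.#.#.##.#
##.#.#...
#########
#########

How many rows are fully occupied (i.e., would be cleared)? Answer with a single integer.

Check each row:
  row 0: 1 empty cell -> not full
  row 1: 9 empty cells -> not full
  row 2: 9 empty cells -> not full
  row 3: 1 empty cell -> not full
  row 4: 5 empty cells -> not full
  row 5: 3 empty cells -> not full
  row 6: 4 empty cells -> not full
  row 7: 5 empty cells -> not full
  row 8: 0 empty cells -> FULL (clear)
  row 9: 0 empty cells -> FULL (clear)
Total rows cleared: 2

Answer: 2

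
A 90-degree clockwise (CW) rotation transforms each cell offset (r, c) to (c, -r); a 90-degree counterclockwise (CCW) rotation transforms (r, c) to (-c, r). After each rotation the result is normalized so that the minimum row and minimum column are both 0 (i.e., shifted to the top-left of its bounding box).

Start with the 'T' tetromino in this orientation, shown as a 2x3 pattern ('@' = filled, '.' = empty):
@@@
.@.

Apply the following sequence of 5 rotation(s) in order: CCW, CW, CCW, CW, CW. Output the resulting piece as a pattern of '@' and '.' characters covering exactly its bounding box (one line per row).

Start:
@@@
.@.
After rotation 1 (CCW):
@.
@@
@.
After rotation 2 (CW):
@@@
.@.
After rotation 3 (CCW):
@.
@@
@.
After rotation 4 (CW):
@@@
.@.
After rotation 5 (CW):
.@
@@
.@

Answer: .@
@@
.@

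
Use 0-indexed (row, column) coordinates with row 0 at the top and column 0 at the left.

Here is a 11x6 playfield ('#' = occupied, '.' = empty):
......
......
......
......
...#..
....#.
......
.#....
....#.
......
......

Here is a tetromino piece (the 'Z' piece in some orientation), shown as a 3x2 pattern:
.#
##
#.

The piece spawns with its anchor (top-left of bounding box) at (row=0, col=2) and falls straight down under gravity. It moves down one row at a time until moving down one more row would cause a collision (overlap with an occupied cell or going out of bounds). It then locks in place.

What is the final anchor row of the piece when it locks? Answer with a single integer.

Spawn at (row=0, col=2). Try each row:
  row 0: fits
  row 1: fits
  row 2: fits
  row 3: blocked -> lock at row 2

Answer: 2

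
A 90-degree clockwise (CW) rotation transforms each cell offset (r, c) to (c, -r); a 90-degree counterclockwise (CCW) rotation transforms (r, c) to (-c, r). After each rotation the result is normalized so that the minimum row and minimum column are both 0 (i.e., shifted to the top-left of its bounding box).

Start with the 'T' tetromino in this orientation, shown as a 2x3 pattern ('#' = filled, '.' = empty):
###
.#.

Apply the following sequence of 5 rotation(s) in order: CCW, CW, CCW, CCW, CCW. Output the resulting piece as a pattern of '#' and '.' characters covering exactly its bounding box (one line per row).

Answer: .#
##
.#

Derivation:
Start:
###
.#.
After rotation 1 (CCW):
#.
##
#.
After rotation 2 (CW):
###
.#.
After rotation 3 (CCW):
#.
##
#.
After rotation 4 (CCW):
.#.
###
After rotation 5 (CCW):
.#
##
.#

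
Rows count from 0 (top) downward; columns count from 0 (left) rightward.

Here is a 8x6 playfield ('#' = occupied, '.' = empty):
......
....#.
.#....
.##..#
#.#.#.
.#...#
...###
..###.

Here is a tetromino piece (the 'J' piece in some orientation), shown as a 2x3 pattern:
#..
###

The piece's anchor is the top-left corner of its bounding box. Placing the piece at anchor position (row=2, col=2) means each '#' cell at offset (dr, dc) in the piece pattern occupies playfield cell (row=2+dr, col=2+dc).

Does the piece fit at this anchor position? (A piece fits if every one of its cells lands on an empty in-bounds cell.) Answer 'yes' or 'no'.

Check each piece cell at anchor (2, 2):
  offset (0,0) -> (2,2): empty -> OK
  offset (1,0) -> (3,2): occupied ('#') -> FAIL
  offset (1,1) -> (3,3): empty -> OK
  offset (1,2) -> (3,4): empty -> OK
All cells valid: no

Answer: no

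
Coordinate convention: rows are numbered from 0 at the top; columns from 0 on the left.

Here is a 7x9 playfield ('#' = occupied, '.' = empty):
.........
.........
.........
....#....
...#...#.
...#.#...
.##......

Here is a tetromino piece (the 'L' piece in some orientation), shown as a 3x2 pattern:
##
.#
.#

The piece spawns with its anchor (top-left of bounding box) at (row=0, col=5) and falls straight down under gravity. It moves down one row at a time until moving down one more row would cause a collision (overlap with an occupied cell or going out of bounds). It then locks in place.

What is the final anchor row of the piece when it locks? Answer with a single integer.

Answer: 4

Derivation:
Spawn at (row=0, col=5). Try each row:
  row 0: fits
  row 1: fits
  row 2: fits
  row 3: fits
  row 4: fits
  row 5: blocked -> lock at row 4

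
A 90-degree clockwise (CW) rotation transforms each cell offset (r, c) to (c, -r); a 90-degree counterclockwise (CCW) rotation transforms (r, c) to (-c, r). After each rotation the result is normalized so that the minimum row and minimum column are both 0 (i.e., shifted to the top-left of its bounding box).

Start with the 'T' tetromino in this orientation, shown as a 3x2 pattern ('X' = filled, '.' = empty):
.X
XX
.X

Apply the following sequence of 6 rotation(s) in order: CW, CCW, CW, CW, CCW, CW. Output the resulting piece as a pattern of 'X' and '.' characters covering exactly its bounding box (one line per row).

Answer: X.
XX
X.

Derivation:
Start:
.X
XX
.X
After rotation 1 (CW):
.X.
XXX
After rotation 2 (CCW):
.X
XX
.X
After rotation 3 (CW):
.X.
XXX
After rotation 4 (CW):
X.
XX
X.
After rotation 5 (CCW):
.X.
XXX
After rotation 6 (CW):
X.
XX
X.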